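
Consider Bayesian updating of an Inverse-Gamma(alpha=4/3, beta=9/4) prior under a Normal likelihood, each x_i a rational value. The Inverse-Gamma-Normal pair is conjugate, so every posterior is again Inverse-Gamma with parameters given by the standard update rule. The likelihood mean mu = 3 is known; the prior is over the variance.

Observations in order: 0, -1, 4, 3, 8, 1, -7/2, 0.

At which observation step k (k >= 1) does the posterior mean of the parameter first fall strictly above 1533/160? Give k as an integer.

k = 2

obs 1: x=0 → posterior Inverse-Gamma(11/6, 27/4)
obs 2: x=-1 → posterior Inverse-Gamma(7/3, 59/4)
obs 3: x=4 → posterior Inverse-Gamma(17/6, 61/4)
obs 4: x=3 → posterior Inverse-Gamma(10/3, 61/4)
obs 5: x=8 → posterior Inverse-Gamma(23/6, 111/4)
obs 6: x=1 → posterior Inverse-Gamma(13/3, 119/4)
obs 7: x=-7/2 → posterior Inverse-Gamma(29/6, 407/8)
obs 8: x=0 → posterior Inverse-Gamma(16/3, 443/8)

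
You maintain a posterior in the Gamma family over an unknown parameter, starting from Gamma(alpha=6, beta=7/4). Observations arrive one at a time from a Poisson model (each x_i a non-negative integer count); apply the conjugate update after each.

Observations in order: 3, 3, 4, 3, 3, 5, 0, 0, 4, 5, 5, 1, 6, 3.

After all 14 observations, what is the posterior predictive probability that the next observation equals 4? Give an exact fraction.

4727590974809657321444125685918806020962485388312709513242586833291280538680145004125674646068847872/27171533427169145948033313815083770302683986759248413894490616910987463428445969005305074705966325643

obs 1: x=3 → posterior Gamma(9, 11/4)
obs 2: x=3 → posterior Gamma(12, 15/4)
obs 3: x=4 → posterior Gamma(16, 19/4)
obs 4: x=3 → posterior Gamma(19, 23/4)
obs 5: x=3 → posterior Gamma(22, 27/4)
obs 6: x=5 → posterior Gamma(27, 31/4)
obs 7: x=0 → posterior Gamma(27, 35/4)
obs 8: x=0 → posterior Gamma(27, 39/4)
obs 9: x=4 → posterior Gamma(31, 43/4)
obs 10: x=5 → posterior Gamma(36, 47/4)
obs 11: x=5 → posterior Gamma(41, 51/4)
obs 12: x=1 → posterior Gamma(42, 55/4)
obs 13: x=6 → posterior Gamma(48, 59/4)
obs 14: x=3 → posterior Gamma(51, 63/4)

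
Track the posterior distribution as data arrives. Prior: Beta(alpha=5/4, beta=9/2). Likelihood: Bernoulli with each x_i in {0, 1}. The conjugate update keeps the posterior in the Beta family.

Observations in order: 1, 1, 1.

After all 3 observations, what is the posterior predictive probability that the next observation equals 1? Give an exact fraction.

17/35

obs 1: x=1 → posterior Beta(9/4, 9/2)
obs 2: x=1 → posterior Beta(13/4, 9/2)
obs 3: x=1 → posterior Beta(17/4, 9/2)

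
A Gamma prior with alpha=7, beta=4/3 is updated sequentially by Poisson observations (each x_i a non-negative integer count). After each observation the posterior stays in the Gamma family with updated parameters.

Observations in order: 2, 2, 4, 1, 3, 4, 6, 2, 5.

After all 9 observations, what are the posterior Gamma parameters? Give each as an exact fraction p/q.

alpha=36, beta=31/3

obs 1: x=2 → posterior Gamma(9, 7/3)
obs 2: x=2 → posterior Gamma(11, 10/3)
obs 3: x=4 → posterior Gamma(15, 13/3)
obs 4: x=1 → posterior Gamma(16, 16/3)
obs 5: x=3 → posterior Gamma(19, 19/3)
obs 6: x=4 → posterior Gamma(23, 22/3)
obs 7: x=6 → posterior Gamma(29, 25/3)
obs 8: x=2 → posterior Gamma(31, 28/3)
obs 9: x=5 → posterior Gamma(36, 31/3)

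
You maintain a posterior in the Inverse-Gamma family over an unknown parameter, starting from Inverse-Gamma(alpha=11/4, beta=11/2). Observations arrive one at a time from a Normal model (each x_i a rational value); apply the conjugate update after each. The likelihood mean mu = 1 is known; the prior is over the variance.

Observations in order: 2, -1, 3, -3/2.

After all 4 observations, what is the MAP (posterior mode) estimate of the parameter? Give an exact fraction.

obs 1: x=2 → posterior Inverse-Gamma(13/4, 6)
obs 2: x=-1 → posterior Inverse-Gamma(15/4, 8)
obs 3: x=3 → posterior Inverse-Gamma(17/4, 10)
obs 4: x=-3/2 → posterior Inverse-Gamma(19/4, 105/8)

105/46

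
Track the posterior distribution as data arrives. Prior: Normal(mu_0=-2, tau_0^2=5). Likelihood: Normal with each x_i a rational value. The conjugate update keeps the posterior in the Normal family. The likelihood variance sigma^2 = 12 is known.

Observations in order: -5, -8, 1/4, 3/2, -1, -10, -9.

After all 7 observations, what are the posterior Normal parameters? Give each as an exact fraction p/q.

mu_0=-721/188, tau_0^2=60/47

obs 1: x=-5 → posterior Normal(-49/17, 60/17)
obs 2: x=-8 → posterior Normal(-89/22, 30/11)
obs 3: x=1/4 → posterior Normal(-13/4, 20/9)
obs 4: x=3/2 → posterior Normal(-321/128, 15/8)
obs 5: x=-1 → posterior Normal(-341/148, 60/37)
obs 6: x=-10 → posterior Normal(-541/168, 10/7)
obs 7: x=-9 → posterior Normal(-721/188, 60/47)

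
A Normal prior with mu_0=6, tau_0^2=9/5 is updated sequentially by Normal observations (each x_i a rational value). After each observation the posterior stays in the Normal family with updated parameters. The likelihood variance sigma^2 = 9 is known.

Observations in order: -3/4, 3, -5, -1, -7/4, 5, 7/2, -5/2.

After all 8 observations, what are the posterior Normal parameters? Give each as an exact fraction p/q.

mu_0=61/26, tau_0^2=9/13

obs 1: x=-3/4 → posterior Normal(39/8, 3/2)
obs 2: x=3 → posterior Normal(129/28, 9/7)
obs 3: x=-5 → posterior Normal(109/32, 9/8)
obs 4: x=-1 → posterior Normal(35/12, 1)
obs 5: x=-7/4 → posterior Normal(49/20, 9/10)
obs 6: x=5 → posterior Normal(59/22, 9/11)
obs 7: x=7/2 → posterior Normal(11/4, 3/4)
obs 8: x=-5/2 → posterior Normal(61/26, 9/13)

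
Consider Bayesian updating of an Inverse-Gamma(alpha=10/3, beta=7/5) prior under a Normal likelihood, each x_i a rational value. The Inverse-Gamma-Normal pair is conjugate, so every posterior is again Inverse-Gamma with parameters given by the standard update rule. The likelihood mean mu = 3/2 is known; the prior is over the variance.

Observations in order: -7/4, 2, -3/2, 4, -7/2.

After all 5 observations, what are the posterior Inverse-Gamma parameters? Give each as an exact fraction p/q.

alpha=35/6, beta=4309/160

obs 1: x=-7/4 → posterior Inverse-Gamma(23/6, 1069/160)
obs 2: x=2 → posterior Inverse-Gamma(13/3, 1089/160)
obs 3: x=-3/2 → posterior Inverse-Gamma(29/6, 1809/160)
obs 4: x=4 → posterior Inverse-Gamma(16/3, 2309/160)
obs 5: x=-7/2 → posterior Inverse-Gamma(35/6, 4309/160)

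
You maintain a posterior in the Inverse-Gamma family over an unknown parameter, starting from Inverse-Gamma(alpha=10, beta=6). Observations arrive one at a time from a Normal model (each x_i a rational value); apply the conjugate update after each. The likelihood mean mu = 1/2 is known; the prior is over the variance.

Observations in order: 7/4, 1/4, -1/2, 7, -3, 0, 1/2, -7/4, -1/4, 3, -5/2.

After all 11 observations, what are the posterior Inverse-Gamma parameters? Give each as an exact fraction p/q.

obs 1: x=7/4 → posterior Inverse-Gamma(21/2, 217/32)
obs 2: x=1/4 → posterior Inverse-Gamma(11, 109/16)
obs 3: x=-1/2 → posterior Inverse-Gamma(23/2, 117/16)
obs 4: x=7 → posterior Inverse-Gamma(12, 455/16)
obs 5: x=-3 → posterior Inverse-Gamma(25/2, 553/16)
obs 6: x=0 → posterior Inverse-Gamma(13, 555/16)
obs 7: x=1/2 → posterior Inverse-Gamma(27/2, 555/16)
obs 8: x=-7/4 → posterior Inverse-Gamma(14, 1191/32)
obs 9: x=-1/4 → posterior Inverse-Gamma(29/2, 75/2)
obs 10: x=3 → posterior Inverse-Gamma(15, 325/8)
obs 11: x=-5/2 → posterior Inverse-Gamma(31/2, 361/8)

alpha=31/2, beta=361/8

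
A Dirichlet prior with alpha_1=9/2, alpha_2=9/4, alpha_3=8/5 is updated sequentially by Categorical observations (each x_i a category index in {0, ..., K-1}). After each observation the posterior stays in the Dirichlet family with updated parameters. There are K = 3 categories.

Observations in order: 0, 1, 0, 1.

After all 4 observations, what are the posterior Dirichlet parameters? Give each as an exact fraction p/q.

obs 1: x=0 → posterior Dirichlet(11/2, 9/4, 8/5)
obs 2: x=1 → posterior Dirichlet(11/2, 13/4, 8/5)
obs 3: x=0 → posterior Dirichlet(13/2, 13/4, 8/5)
obs 4: x=1 → posterior Dirichlet(13/2, 17/4, 8/5)

alpha_1=13/2, alpha_2=17/4, alpha_3=8/5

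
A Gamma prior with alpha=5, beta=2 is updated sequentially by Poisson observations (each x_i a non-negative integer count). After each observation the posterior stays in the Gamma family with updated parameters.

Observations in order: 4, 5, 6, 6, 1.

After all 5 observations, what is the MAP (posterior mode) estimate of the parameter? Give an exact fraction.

obs 1: x=4 → posterior Gamma(9, 3)
obs 2: x=5 → posterior Gamma(14, 4)
obs 3: x=6 → posterior Gamma(20, 5)
obs 4: x=6 → posterior Gamma(26, 6)
obs 5: x=1 → posterior Gamma(27, 7)

26/7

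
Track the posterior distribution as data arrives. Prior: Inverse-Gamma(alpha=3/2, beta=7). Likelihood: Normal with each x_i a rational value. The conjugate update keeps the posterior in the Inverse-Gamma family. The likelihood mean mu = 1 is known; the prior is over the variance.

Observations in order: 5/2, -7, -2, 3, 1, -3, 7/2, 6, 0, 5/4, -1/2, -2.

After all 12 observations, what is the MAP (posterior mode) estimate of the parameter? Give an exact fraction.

2445/272

obs 1: x=5/2 → posterior Inverse-Gamma(2, 65/8)
obs 2: x=-7 → posterior Inverse-Gamma(5/2, 321/8)
obs 3: x=-2 → posterior Inverse-Gamma(3, 357/8)
obs 4: x=3 → posterior Inverse-Gamma(7/2, 373/8)
obs 5: x=1 → posterior Inverse-Gamma(4, 373/8)
obs 6: x=-3 → posterior Inverse-Gamma(9/2, 437/8)
obs 7: x=7/2 → posterior Inverse-Gamma(5, 231/4)
obs 8: x=6 → posterior Inverse-Gamma(11/2, 281/4)
obs 9: x=0 → posterior Inverse-Gamma(6, 283/4)
obs 10: x=5/4 → posterior Inverse-Gamma(13/2, 2265/32)
obs 11: x=-1/2 → posterior Inverse-Gamma(7, 2301/32)
obs 12: x=-2 → posterior Inverse-Gamma(15/2, 2445/32)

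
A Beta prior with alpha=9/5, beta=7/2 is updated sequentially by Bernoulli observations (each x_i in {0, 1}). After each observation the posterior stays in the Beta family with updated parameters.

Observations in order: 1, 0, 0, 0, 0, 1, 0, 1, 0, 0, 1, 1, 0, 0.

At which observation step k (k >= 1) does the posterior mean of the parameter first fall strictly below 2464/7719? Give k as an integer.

k = 4

obs 1: x=1 → posterior Beta(14/5, 7/2)
obs 2: x=0 → posterior Beta(14/5, 9/2)
obs 3: x=0 → posterior Beta(14/5, 11/2)
obs 4: x=0 → posterior Beta(14/5, 13/2)
obs 5: x=0 → posterior Beta(14/5, 15/2)
obs 6: x=1 → posterior Beta(19/5, 15/2)
obs 7: x=0 → posterior Beta(19/5, 17/2)
obs 8: x=1 → posterior Beta(24/5, 17/2)
obs 9: x=0 → posterior Beta(24/5, 19/2)
obs 10: x=0 → posterior Beta(24/5, 21/2)
obs 11: x=1 → posterior Beta(29/5, 21/2)
obs 12: x=1 → posterior Beta(34/5, 21/2)
obs 13: x=0 → posterior Beta(34/5, 23/2)
obs 14: x=0 → posterior Beta(34/5, 25/2)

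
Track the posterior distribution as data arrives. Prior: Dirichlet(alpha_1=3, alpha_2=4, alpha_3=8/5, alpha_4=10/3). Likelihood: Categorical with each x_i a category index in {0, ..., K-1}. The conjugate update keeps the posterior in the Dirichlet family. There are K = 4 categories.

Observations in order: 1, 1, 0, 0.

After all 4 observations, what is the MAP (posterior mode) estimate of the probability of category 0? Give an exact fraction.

60/179

obs 1: x=1 → posterior Dirichlet(3, 5, 8/5, 10/3)
obs 2: x=1 → posterior Dirichlet(3, 6, 8/5, 10/3)
obs 3: x=0 → posterior Dirichlet(4, 6, 8/5, 10/3)
obs 4: x=0 → posterior Dirichlet(5, 6, 8/5, 10/3)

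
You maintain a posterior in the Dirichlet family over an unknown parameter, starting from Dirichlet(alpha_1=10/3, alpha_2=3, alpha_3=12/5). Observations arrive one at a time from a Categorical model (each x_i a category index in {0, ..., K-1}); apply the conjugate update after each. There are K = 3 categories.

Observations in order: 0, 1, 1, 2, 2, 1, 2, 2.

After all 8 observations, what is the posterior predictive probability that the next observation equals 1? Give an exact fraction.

90/251

obs 1: x=0 → posterior Dirichlet(13/3, 3, 12/5)
obs 2: x=1 → posterior Dirichlet(13/3, 4, 12/5)
obs 3: x=1 → posterior Dirichlet(13/3, 5, 12/5)
obs 4: x=2 → posterior Dirichlet(13/3, 5, 17/5)
obs 5: x=2 → posterior Dirichlet(13/3, 5, 22/5)
obs 6: x=1 → posterior Dirichlet(13/3, 6, 22/5)
obs 7: x=2 → posterior Dirichlet(13/3, 6, 27/5)
obs 8: x=2 → posterior Dirichlet(13/3, 6, 32/5)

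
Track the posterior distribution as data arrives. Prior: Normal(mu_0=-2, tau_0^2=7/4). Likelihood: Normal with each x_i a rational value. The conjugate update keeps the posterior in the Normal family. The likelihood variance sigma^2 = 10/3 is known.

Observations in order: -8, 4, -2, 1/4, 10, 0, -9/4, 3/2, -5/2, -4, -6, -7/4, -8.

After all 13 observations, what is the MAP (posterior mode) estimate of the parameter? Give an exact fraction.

-1895/1252

obs 1: x=-8 → posterior Normal(-248/61, 70/61)
obs 2: x=4 → posterior Normal(-2, 35/41)
obs 3: x=-2 → posterior Normal(-2, 70/103)
obs 4: x=1/4 → posterior Normal(-803/496, 35/62)
obs 5: x=10 → posterior Normal(37/580, 14/29)
obs 6: x=0 → posterior Normal(37/664, 35/83)
obs 7: x=-9/4 → posterior Normal(-38/187, 70/187)
obs 8: x=3/2 → posterior Normal(-1/32, 35/104)
obs 9: x=-5/2 → posterior Normal(-59/229, 70/229)
obs 10: x=-4 → posterior Normal(-143/250, 7/25)
obs 11: x=-6 → posterior Normal(-269/271, 70/271)
obs 12: x=-7/4 → posterior Normal(-1223/1168, 35/146)
obs 13: x=-8 → posterior Normal(-1895/1252, 70/313)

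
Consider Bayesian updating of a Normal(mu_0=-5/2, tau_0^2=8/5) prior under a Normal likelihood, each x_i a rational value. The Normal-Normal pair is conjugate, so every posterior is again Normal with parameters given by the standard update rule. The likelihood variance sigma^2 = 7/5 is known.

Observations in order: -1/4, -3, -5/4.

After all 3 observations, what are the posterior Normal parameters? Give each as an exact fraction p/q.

obs 1: x=-1/4 → posterior Normal(-13/10, 56/75)
obs 2: x=-3 → posterior Normal(-87/46, 56/115)
obs 3: x=-5/4 → posterior Normal(-107/62, 56/155)

mu_0=-107/62, tau_0^2=56/155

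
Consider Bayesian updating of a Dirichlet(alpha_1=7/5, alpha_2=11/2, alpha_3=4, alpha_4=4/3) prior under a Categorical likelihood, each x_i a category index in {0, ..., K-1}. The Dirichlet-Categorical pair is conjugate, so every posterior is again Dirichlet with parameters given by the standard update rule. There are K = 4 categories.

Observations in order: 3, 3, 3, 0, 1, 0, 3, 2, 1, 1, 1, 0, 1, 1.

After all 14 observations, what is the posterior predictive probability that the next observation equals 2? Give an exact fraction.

obs 1: x=3 → posterior Dirichlet(7/5, 11/2, 4, 7/3)
obs 2: x=3 → posterior Dirichlet(7/5, 11/2, 4, 10/3)
obs 3: x=3 → posterior Dirichlet(7/5, 11/2, 4, 13/3)
obs 4: x=0 → posterior Dirichlet(12/5, 11/2, 4, 13/3)
obs 5: x=1 → posterior Dirichlet(12/5, 13/2, 4, 13/3)
obs 6: x=0 → posterior Dirichlet(17/5, 13/2, 4, 13/3)
obs 7: x=3 → posterior Dirichlet(17/5, 13/2, 4, 16/3)
obs 8: x=2 → posterior Dirichlet(17/5, 13/2, 5, 16/3)
obs 9: x=1 → posterior Dirichlet(17/5, 15/2, 5, 16/3)
obs 10: x=1 → posterior Dirichlet(17/5, 17/2, 5, 16/3)
obs 11: x=1 → posterior Dirichlet(17/5, 19/2, 5, 16/3)
obs 12: x=0 → posterior Dirichlet(22/5, 19/2, 5, 16/3)
obs 13: x=1 → posterior Dirichlet(22/5, 21/2, 5, 16/3)
obs 14: x=1 → posterior Dirichlet(22/5, 23/2, 5, 16/3)

150/787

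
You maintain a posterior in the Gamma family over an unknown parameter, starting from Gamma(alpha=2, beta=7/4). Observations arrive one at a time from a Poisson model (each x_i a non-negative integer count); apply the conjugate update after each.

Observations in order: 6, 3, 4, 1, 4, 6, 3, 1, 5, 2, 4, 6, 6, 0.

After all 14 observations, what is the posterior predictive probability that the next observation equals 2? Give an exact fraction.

5306506951080183797740875239652641713009079328680187799225064236802345152155400317130883108101599888/27171533427169145948033313815083770302683986759248413894490616910987463428445969005305074705966325643

obs 1: x=6 → posterior Gamma(8, 11/4)
obs 2: x=3 → posterior Gamma(11, 15/4)
obs 3: x=4 → posterior Gamma(15, 19/4)
obs 4: x=1 → posterior Gamma(16, 23/4)
obs 5: x=4 → posterior Gamma(20, 27/4)
obs 6: x=6 → posterior Gamma(26, 31/4)
obs 7: x=3 → posterior Gamma(29, 35/4)
obs 8: x=1 → posterior Gamma(30, 39/4)
obs 9: x=5 → posterior Gamma(35, 43/4)
obs 10: x=2 → posterior Gamma(37, 47/4)
obs 11: x=4 → posterior Gamma(41, 51/4)
obs 12: x=6 → posterior Gamma(47, 55/4)
obs 13: x=6 → posterior Gamma(53, 59/4)
obs 14: x=0 → posterior Gamma(53, 63/4)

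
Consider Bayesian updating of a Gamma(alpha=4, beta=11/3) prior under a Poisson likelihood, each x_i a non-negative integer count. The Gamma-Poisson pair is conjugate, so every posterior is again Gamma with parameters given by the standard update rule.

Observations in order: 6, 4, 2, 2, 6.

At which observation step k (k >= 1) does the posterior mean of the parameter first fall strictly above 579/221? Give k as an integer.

obs 1: x=6 → posterior Gamma(10, 14/3)
obs 2: x=4 → posterior Gamma(14, 17/3)
obs 3: x=2 → posterior Gamma(16, 20/3)
obs 4: x=2 → posterior Gamma(18, 23/3)
obs 5: x=6 → posterior Gamma(24, 26/3)

k = 5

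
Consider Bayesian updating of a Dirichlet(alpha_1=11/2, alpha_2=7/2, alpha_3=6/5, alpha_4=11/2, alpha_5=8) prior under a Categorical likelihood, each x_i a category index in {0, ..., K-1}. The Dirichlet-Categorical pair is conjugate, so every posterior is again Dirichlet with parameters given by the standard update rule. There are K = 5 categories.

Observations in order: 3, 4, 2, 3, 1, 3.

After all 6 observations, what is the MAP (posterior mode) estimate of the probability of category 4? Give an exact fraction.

80/247

obs 1: x=3 → posterior Dirichlet(11/2, 7/2, 6/5, 13/2, 8)
obs 2: x=4 → posterior Dirichlet(11/2, 7/2, 6/5, 13/2, 9)
obs 3: x=2 → posterior Dirichlet(11/2, 7/2, 11/5, 13/2, 9)
obs 4: x=3 → posterior Dirichlet(11/2, 7/2, 11/5, 15/2, 9)
obs 5: x=1 → posterior Dirichlet(11/2, 9/2, 11/5, 15/2, 9)
obs 6: x=3 → posterior Dirichlet(11/2, 9/2, 11/5, 17/2, 9)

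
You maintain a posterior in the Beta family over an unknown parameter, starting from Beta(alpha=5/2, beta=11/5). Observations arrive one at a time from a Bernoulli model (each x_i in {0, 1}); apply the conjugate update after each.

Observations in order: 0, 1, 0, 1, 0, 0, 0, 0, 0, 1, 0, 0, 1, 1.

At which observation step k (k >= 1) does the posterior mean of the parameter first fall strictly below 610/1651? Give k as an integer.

obs 1: x=0 → posterior Beta(5/2, 16/5)
obs 2: x=1 → posterior Beta(7/2, 16/5)
obs 3: x=0 → posterior Beta(7/2, 21/5)
obs 4: x=1 → posterior Beta(9/2, 21/5)
obs 5: x=0 → posterior Beta(9/2, 26/5)
obs 6: x=0 → posterior Beta(9/2, 31/5)
obs 7: x=0 → posterior Beta(9/2, 36/5)
obs 8: x=0 → posterior Beta(9/2, 41/5)
obs 9: x=0 → posterior Beta(9/2, 46/5)
obs 10: x=1 → posterior Beta(11/2, 46/5)
obs 11: x=0 → posterior Beta(11/2, 51/5)
obs 12: x=0 → posterior Beta(11/2, 56/5)
obs 13: x=1 → posterior Beta(13/2, 56/5)
obs 14: x=1 → posterior Beta(15/2, 56/5)

k = 8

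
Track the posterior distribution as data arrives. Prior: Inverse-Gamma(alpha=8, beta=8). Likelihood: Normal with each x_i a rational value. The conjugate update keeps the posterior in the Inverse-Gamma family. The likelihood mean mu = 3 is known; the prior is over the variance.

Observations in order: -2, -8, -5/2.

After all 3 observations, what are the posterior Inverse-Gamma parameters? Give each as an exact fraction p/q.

alpha=19/2, beta=769/8

obs 1: x=-2 → posterior Inverse-Gamma(17/2, 41/2)
obs 2: x=-8 → posterior Inverse-Gamma(9, 81)
obs 3: x=-5/2 → posterior Inverse-Gamma(19/2, 769/8)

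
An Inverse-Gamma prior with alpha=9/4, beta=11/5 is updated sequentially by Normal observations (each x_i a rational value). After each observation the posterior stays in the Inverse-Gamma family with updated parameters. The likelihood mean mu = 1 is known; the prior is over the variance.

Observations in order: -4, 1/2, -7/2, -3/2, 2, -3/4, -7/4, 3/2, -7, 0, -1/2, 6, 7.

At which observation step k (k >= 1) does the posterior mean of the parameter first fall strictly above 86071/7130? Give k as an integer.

obs 1: x=-4 → posterior Inverse-Gamma(11/4, 147/10)
obs 2: x=1/2 → posterior Inverse-Gamma(13/4, 593/40)
obs 3: x=-7/2 → posterior Inverse-Gamma(15/4, 499/20)
obs 4: x=-3/2 → posterior Inverse-Gamma(17/4, 1123/40)
obs 5: x=2 → posterior Inverse-Gamma(19/4, 1143/40)
obs 6: x=-3/4 → posterior Inverse-Gamma(21/4, 4817/160)
obs 7: x=-7/4 → posterior Inverse-Gamma(23/4, 2711/80)
obs 8: x=3/2 → posterior Inverse-Gamma(25/4, 2721/80)
obs 9: x=-7 → posterior Inverse-Gamma(27/4, 5281/80)
obs 10: x=0 → posterior Inverse-Gamma(29/4, 5321/80)
obs 11: x=-1/2 → posterior Inverse-Gamma(31/4, 5411/80)
obs 12: x=6 → posterior Inverse-Gamma(33/4, 6411/80)
obs 13: x=7 → posterior Inverse-Gamma(35/4, 7851/80)

k = 13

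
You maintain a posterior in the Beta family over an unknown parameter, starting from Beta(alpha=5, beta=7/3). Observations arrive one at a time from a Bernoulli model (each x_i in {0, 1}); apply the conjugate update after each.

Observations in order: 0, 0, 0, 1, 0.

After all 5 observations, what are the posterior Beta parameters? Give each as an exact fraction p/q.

obs 1: x=0 → posterior Beta(5, 10/3)
obs 2: x=0 → posterior Beta(5, 13/3)
obs 3: x=0 → posterior Beta(5, 16/3)
obs 4: x=1 → posterior Beta(6, 16/3)
obs 5: x=0 → posterior Beta(6, 19/3)

alpha=6, beta=19/3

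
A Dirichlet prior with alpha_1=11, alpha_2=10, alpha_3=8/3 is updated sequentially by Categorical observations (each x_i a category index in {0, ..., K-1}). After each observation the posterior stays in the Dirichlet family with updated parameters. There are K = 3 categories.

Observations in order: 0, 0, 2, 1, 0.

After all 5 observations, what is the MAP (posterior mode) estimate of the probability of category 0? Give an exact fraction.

39/77

obs 1: x=0 → posterior Dirichlet(12, 10, 8/3)
obs 2: x=0 → posterior Dirichlet(13, 10, 8/3)
obs 3: x=2 → posterior Dirichlet(13, 10, 11/3)
obs 4: x=1 → posterior Dirichlet(13, 11, 11/3)
obs 5: x=0 → posterior Dirichlet(14, 11, 11/3)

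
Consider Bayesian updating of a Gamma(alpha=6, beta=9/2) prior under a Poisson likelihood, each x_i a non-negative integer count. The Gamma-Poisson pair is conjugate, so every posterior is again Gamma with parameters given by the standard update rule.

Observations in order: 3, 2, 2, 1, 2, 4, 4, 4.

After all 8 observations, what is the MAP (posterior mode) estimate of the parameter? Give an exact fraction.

obs 1: x=3 → posterior Gamma(9, 11/2)
obs 2: x=2 → posterior Gamma(11, 13/2)
obs 3: x=2 → posterior Gamma(13, 15/2)
obs 4: x=1 → posterior Gamma(14, 17/2)
obs 5: x=2 → posterior Gamma(16, 19/2)
obs 6: x=4 → posterior Gamma(20, 21/2)
obs 7: x=4 → posterior Gamma(24, 23/2)
obs 8: x=4 → posterior Gamma(28, 25/2)

54/25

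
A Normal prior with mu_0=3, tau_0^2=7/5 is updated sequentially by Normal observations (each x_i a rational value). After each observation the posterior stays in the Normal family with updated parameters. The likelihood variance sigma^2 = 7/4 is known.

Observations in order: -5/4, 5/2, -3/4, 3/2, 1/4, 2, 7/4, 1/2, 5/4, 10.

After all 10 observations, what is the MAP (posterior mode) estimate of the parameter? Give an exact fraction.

86/45

obs 1: x=-5/4 → posterior Normal(10/9, 7/9)
obs 2: x=5/2 → posterior Normal(20/13, 7/13)
obs 3: x=-3/4 → posterior Normal(1, 7/17)
obs 4: x=3/2 → posterior Normal(23/21, 1/3)
obs 5: x=1/4 → posterior Normal(24/25, 7/25)
obs 6: x=2 → posterior Normal(32/29, 7/29)
obs 7: x=7/4 → posterior Normal(13/11, 7/33)
obs 8: x=1/2 → posterior Normal(41/37, 7/37)
obs 9: x=5/4 → posterior Normal(46/41, 7/41)
obs 10: x=10 → posterior Normal(86/45, 7/45)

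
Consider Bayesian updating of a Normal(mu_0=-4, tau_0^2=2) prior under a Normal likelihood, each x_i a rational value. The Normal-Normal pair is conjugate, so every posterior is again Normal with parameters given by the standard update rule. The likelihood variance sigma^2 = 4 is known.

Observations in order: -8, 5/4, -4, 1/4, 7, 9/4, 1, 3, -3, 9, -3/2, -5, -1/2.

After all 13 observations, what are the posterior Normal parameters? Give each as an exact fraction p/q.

mu_0=-5/12, tau_0^2=4/15

obs 1: x=-8 → posterior Normal(-16/3, 4/3)
obs 2: x=5/4 → posterior Normal(-59/16, 1)
obs 3: x=-4 → posterior Normal(-15/4, 4/5)
obs 4: x=1/4 → posterior Normal(-37/12, 2/3)
obs 5: x=7 → posterior Normal(-23/14, 4/7)
obs 6: x=9/4 → posterior Normal(-37/32, 1/2)
obs 7: x=1 → posterior Normal(-11/12, 4/9)
obs 8: x=3 → posterior Normal(-21/40, 2/5)
obs 9: x=-3 → posterior Normal(-3/4, 4/11)
obs 10: x=9 → posterior Normal(1/16, 1/3)
obs 11: x=-3/2 → posterior Normal(-3/52, 4/13)
obs 12: x=-5 → posterior Normal(-23/56, 2/7)
obs 13: x=-1/2 → posterior Normal(-5/12, 4/15)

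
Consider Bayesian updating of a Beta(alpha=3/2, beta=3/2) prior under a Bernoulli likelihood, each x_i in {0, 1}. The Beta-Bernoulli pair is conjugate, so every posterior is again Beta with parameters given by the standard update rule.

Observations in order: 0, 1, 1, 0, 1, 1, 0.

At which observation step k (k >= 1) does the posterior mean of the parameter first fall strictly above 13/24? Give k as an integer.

obs 1: x=0 → posterior Beta(3/2, 5/2)
obs 2: x=1 → posterior Beta(5/2, 5/2)
obs 3: x=1 → posterior Beta(7/2, 5/2)
obs 4: x=0 → posterior Beta(7/2, 7/2)
obs 5: x=1 → posterior Beta(9/2, 7/2)
obs 6: x=1 → posterior Beta(11/2, 7/2)
obs 7: x=0 → posterior Beta(11/2, 9/2)

k = 3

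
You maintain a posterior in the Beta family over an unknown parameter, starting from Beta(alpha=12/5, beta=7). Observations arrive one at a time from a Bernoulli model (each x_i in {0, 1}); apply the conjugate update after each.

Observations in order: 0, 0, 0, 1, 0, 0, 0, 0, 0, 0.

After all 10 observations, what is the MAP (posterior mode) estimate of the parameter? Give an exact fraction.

4/29

obs 1: x=0 → posterior Beta(12/5, 8)
obs 2: x=0 → posterior Beta(12/5, 9)
obs 3: x=0 → posterior Beta(12/5, 10)
obs 4: x=1 → posterior Beta(17/5, 10)
obs 5: x=0 → posterior Beta(17/5, 11)
obs 6: x=0 → posterior Beta(17/5, 12)
obs 7: x=0 → posterior Beta(17/5, 13)
obs 8: x=0 → posterior Beta(17/5, 14)
obs 9: x=0 → posterior Beta(17/5, 15)
obs 10: x=0 → posterior Beta(17/5, 16)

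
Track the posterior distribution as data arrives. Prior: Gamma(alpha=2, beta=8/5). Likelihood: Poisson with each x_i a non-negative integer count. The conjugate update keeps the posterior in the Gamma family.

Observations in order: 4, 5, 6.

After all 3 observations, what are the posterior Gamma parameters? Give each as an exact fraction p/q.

obs 1: x=4 → posterior Gamma(6, 13/5)
obs 2: x=5 → posterior Gamma(11, 18/5)
obs 3: x=6 → posterior Gamma(17, 23/5)

alpha=17, beta=23/5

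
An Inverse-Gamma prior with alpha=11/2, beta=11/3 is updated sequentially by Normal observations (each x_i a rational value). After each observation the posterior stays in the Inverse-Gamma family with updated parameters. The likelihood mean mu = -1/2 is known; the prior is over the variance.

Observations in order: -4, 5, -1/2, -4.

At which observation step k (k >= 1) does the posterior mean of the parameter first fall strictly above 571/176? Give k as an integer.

k = 2

obs 1: x=-4 → posterior Inverse-Gamma(6, 235/24)
obs 2: x=5 → posterior Inverse-Gamma(13/2, 299/12)
obs 3: x=-1/2 → posterior Inverse-Gamma(7, 299/12)
obs 4: x=-4 → posterior Inverse-Gamma(15/2, 745/24)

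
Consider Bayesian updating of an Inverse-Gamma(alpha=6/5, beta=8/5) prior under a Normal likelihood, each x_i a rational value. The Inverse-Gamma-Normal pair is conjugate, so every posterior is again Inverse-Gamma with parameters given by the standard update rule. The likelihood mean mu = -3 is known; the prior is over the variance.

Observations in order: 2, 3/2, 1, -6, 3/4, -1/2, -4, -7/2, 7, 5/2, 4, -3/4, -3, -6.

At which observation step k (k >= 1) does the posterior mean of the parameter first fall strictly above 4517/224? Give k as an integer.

obs 1: x=2 → posterior Inverse-Gamma(17/10, 141/10)
obs 2: x=3/2 → posterior Inverse-Gamma(11/5, 969/40)
obs 3: x=1 → posterior Inverse-Gamma(27/10, 1289/40)
obs 4: x=-6 → posterior Inverse-Gamma(16/5, 1469/40)
obs 5: x=3/4 → posterior Inverse-Gamma(37/10, 7001/160)
obs 6: x=-1/2 → posterior Inverse-Gamma(21/5, 7501/160)
obs 7: x=-4 → posterior Inverse-Gamma(47/10, 7581/160)
obs 8: x=-7/2 → posterior Inverse-Gamma(26/5, 7601/160)
obs 9: x=7 → posterior Inverse-Gamma(57/10, 15601/160)
obs 10: x=5/2 → posterior Inverse-Gamma(31/5, 18021/160)
obs 11: x=4 → posterior Inverse-Gamma(67/10, 21941/160)
obs 12: x=-3/4 → posterior Inverse-Gamma(36/5, 11173/80)
obs 13: x=-3 → posterior Inverse-Gamma(77/10, 11173/80)
obs 14: x=-6 → posterior Inverse-Gamma(41/5, 11533/80)

k = 2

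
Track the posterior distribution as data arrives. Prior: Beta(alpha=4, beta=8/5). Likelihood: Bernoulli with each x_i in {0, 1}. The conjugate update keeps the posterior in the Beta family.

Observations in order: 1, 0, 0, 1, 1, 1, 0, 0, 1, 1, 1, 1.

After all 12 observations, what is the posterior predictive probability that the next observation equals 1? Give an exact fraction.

15/22

obs 1: x=1 → posterior Beta(5, 8/5)
obs 2: x=0 → posterior Beta(5, 13/5)
obs 3: x=0 → posterior Beta(5, 18/5)
obs 4: x=1 → posterior Beta(6, 18/5)
obs 5: x=1 → posterior Beta(7, 18/5)
obs 6: x=1 → posterior Beta(8, 18/5)
obs 7: x=0 → posterior Beta(8, 23/5)
obs 8: x=0 → posterior Beta(8, 28/5)
obs 9: x=1 → posterior Beta(9, 28/5)
obs 10: x=1 → posterior Beta(10, 28/5)
obs 11: x=1 → posterior Beta(11, 28/5)
obs 12: x=1 → posterior Beta(12, 28/5)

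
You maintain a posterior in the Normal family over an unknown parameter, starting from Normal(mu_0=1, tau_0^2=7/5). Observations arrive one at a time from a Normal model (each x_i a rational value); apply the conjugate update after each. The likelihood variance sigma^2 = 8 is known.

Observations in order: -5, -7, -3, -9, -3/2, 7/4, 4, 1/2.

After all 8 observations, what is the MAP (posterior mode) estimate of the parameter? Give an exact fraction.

obs 1: x=-5 → posterior Normal(5/47, 56/47)
obs 2: x=-7 → posterior Normal(-22/27, 28/27)
obs 3: x=-3 → posterior Normal(-65/61, 56/61)
obs 4: x=-9 → posterior Normal(-32/17, 14/17)
obs 5: x=-3/2 → posterior Normal(-277/150, 56/75)
obs 6: x=7/4 → posterior Normal(-505/328, 28/41)
obs 7: x=4 → posterior Normal(-393/356, 56/89)
obs 8: x=1/2 → posterior Normal(-379/384, 7/12)

-379/384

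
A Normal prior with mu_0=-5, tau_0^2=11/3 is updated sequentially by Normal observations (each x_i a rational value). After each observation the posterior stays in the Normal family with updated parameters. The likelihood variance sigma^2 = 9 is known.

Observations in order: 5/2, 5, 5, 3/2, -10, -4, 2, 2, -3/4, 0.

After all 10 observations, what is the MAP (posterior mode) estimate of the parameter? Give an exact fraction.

-397/548

obs 1: x=5/2 → posterior Normal(-215/76, 99/38)
obs 2: x=5 → posterior Normal(-15/14, 99/49)
obs 3: x=5 → posterior Normal(1/24, 33/20)
obs 4: x=3/2 → posterior Normal(19/71, 99/71)
obs 5: x=-10 → posterior Normal(-91/82, 99/82)
obs 6: x=-4 → posterior Normal(-45/31, 33/31)
obs 7: x=2 → posterior Normal(-113/104, 99/104)
obs 8: x=2 → posterior Normal(-91/115, 99/115)
obs 9: x=-3/4 → posterior Normal(-397/504, 11/14)
obs 10: x=0 → posterior Normal(-397/548, 99/137)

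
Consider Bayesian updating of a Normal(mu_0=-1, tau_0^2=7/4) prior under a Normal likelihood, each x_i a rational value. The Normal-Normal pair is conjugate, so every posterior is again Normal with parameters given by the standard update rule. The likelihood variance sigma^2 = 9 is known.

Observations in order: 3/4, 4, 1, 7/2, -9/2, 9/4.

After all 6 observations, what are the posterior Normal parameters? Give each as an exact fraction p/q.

mu_0=1/6, tau_0^2=21/26

obs 1: x=3/4 → posterior Normal(-123/172, 63/43)
obs 2: x=4 → posterior Normal(-11/200, 63/50)
obs 3: x=1 → posterior Normal(17/228, 21/19)
obs 4: x=7/2 → posterior Normal(115/256, 63/64)
obs 5: x=-9/2 → posterior Normal(-11/284, 63/71)
obs 6: x=9/4 → posterior Normal(1/6, 21/26)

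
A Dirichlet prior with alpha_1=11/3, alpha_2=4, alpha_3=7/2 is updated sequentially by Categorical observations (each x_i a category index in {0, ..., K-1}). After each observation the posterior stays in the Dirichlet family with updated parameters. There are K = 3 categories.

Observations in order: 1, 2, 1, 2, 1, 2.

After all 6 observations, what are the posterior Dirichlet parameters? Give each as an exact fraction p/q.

alpha_1=11/3, alpha_2=7, alpha_3=13/2

obs 1: x=1 → posterior Dirichlet(11/3, 5, 7/2)
obs 2: x=2 → posterior Dirichlet(11/3, 5, 9/2)
obs 3: x=1 → posterior Dirichlet(11/3, 6, 9/2)
obs 4: x=2 → posterior Dirichlet(11/3, 6, 11/2)
obs 5: x=1 → posterior Dirichlet(11/3, 7, 11/2)
obs 6: x=2 → posterior Dirichlet(11/3, 7, 13/2)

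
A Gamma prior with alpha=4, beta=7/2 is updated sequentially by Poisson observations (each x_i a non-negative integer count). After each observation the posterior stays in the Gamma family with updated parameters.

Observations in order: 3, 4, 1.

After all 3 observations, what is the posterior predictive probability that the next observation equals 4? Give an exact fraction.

33922011938332336/437893890380859375

obs 1: x=3 → posterior Gamma(7, 9/2)
obs 2: x=4 → posterior Gamma(11, 11/2)
obs 3: x=1 → posterior Gamma(12, 13/2)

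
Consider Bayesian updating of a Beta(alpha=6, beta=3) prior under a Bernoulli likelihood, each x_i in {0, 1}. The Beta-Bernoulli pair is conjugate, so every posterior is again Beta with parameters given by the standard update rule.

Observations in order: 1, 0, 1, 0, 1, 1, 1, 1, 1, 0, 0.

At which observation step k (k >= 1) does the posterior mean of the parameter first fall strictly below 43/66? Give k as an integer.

obs 1: x=1 → posterior Beta(7, 3)
obs 2: x=0 → posterior Beta(7, 4)
obs 3: x=1 → posterior Beta(8, 4)
obs 4: x=0 → posterior Beta(8, 5)
obs 5: x=1 → posterior Beta(9, 5)
obs 6: x=1 → posterior Beta(10, 5)
obs 7: x=1 → posterior Beta(11, 5)
obs 8: x=1 → posterior Beta(12, 5)
obs 9: x=1 → posterior Beta(13, 5)
obs 10: x=0 → posterior Beta(13, 6)
obs 11: x=0 → posterior Beta(13, 7)

k = 2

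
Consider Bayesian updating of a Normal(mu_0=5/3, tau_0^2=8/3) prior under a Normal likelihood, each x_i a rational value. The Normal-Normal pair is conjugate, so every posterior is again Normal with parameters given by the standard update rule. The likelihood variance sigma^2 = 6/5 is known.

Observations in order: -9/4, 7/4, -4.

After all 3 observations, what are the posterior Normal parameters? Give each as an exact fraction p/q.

obs 1: x=-9/4 → posterior Normal(-30/29, 24/29)
obs 2: x=7/4 → posterior Normal(5/49, 24/49)
obs 3: x=-4 → posterior Normal(-25/23, 8/23)

mu_0=-25/23, tau_0^2=8/23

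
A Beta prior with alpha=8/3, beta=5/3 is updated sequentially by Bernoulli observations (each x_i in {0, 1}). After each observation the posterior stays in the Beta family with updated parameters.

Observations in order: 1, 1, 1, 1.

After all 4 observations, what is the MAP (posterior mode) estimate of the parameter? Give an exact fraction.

17/19

obs 1: x=1 → posterior Beta(11/3, 5/3)
obs 2: x=1 → posterior Beta(14/3, 5/3)
obs 3: x=1 → posterior Beta(17/3, 5/3)
obs 4: x=1 → posterior Beta(20/3, 5/3)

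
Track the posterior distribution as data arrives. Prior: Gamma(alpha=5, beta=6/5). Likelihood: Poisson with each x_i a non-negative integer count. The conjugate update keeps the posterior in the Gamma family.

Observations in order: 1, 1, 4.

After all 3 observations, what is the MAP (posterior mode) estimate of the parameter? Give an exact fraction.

obs 1: x=1 → posterior Gamma(6, 11/5)
obs 2: x=1 → posterior Gamma(7, 16/5)
obs 3: x=4 → posterior Gamma(11, 21/5)

50/21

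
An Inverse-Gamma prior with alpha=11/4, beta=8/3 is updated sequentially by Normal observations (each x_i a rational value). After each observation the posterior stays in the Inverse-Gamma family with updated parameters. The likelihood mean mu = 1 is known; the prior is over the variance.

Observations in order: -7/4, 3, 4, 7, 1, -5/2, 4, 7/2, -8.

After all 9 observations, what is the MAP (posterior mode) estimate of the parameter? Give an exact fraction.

obs 1: x=-7/4 → posterior Inverse-Gamma(13/4, 619/96)
obs 2: x=3 → posterior Inverse-Gamma(15/4, 811/96)
obs 3: x=4 → posterior Inverse-Gamma(17/4, 1243/96)
obs 4: x=7 → posterior Inverse-Gamma(19/4, 2971/96)
obs 5: x=1 → posterior Inverse-Gamma(21/4, 2971/96)
obs 6: x=-5/2 → posterior Inverse-Gamma(23/4, 3559/96)
obs 7: x=4 → posterior Inverse-Gamma(25/4, 3991/96)
obs 8: x=7/2 → posterior Inverse-Gamma(27/4, 4291/96)
obs 9: x=-8 → posterior Inverse-Gamma(29/4, 8179/96)

8179/792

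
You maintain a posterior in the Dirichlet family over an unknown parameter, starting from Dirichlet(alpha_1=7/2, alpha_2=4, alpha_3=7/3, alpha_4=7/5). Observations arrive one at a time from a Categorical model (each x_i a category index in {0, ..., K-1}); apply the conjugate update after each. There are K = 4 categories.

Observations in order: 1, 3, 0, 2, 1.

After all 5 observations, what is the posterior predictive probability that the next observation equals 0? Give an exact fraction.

135/487

obs 1: x=1 → posterior Dirichlet(7/2, 5, 7/3, 7/5)
obs 2: x=3 → posterior Dirichlet(7/2, 5, 7/3, 12/5)
obs 3: x=0 → posterior Dirichlet(9/2, 5, 7/3, 12/5)
obs 4: x=2 → posterior Dirichlet(9/2, 5, 10/3, 12/5)
obs 5: x=1 → posterior Dirichlet(9/2, 6, 10/3, 12/5)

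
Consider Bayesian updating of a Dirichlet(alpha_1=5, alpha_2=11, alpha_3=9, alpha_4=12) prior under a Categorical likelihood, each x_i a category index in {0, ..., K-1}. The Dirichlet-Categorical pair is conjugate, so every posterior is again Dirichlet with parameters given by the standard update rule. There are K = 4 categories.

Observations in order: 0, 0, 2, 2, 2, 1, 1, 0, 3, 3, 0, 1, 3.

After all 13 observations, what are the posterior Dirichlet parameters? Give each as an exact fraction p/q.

obs 1: x=0 → posterior Dirichlet(6, 11, 9, 12)
obs 2: x=0 → posterior Dirichlet(7, 11, 9, 12)
obs 3: x=2 → posterior Dirichlet(7, 11, 10, 12)
obs 4: x=2 → posterior Dirichlet(7, 11, 11, 12)
obs 5: x=2 → posterior Dirichlet(7, 11, 12, 12)
obs 6: x=1 → posterior Dirichlet(7, 12, 12, 12)
obs 7: x=1 → posterior Dirichlet(7, 13, 12, 12)
obs 8: x=0 → posterior Dirichlet(8, 13, 12, 12)
obs 9: x=3 → posterior Dirichlet(8, 13, 12, 13)
obs 10: x=3 → posterior Dirichlet(8, 13, 12, 14)
obs 11: x=0 → posterior Dirichlet(9, 13, 12, 14)
obs 12: x=1 → posterior Dirichlet(9, 14, 12, 14)
obs 13: x=3 → posterior Dirichlet(9, 14, 12, 15)

alpha_1=9, alpha_2=14, alpha_3=12, alpha_4=15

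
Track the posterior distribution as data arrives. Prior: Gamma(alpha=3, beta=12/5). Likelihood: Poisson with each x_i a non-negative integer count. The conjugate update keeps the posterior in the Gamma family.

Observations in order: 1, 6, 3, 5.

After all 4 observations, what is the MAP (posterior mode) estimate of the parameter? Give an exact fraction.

obs 1: x=1 → posterior Gamma(4, 17/5)
obs 2: x=6 → posterior Gamma(10, 22/5)
obs 3: x=3 → posterior Gamma(13, 27/5)
obs 4: x=5 → posterior Gamma(18, 32/5)

85/32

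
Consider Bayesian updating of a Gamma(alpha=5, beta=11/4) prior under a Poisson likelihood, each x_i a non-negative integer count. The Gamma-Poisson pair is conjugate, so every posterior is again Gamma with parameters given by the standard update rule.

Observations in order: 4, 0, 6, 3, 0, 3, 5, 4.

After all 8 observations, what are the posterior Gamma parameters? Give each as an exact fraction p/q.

obs 1: x=4 → posterior Gamma(9, 15/4)
obs 2: x=0 → posterior Gamma(9, 19/4)
obs 3: x=6 → posterior Gamma(15, 23/4)
obs 4: x=3 → posterior Gamma(18, 27/4)
obs 5: x=0 → posterior Gamma(18, 31/4)
obs 6: x=3 → posterior Gamma(21, 35/4)
obs 7: x=5 → posterior Gamma(26, 39/4)
obs 8: x=4 → posterior Gamma(30, 43/4)

alpha=30, beta=43/4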